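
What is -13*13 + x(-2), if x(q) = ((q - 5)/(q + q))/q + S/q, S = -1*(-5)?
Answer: -1379/8 ≈ -172.38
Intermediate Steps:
S = 5
x(q) = 5/q + (-5 + q)/(2*q²) (x(q) = ((q - 5)/(q + q))/q + 5/q = ((-5 + q)/((2*q)))/q + 5/q = ((-5 + q)*(1/(2*q)))/q + 5/q = ((-5 + q)/(2*q))/q + 5/q = (-5 + q)/(2*q²) + 5/q = 5/q + (-5 + q)/(2*q²))
-13*13 + x(-2) = -13*13 + (½)*(-5 + 11*(-2))/(-2)² = -169 + (½)*(¼)*(-5 - 22) = -169 + (½)*(¼)*(-27) = -169 - 27/8 = -1379/8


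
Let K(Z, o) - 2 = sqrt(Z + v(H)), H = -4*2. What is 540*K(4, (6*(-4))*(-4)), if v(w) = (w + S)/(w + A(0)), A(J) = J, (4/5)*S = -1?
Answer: 1080 + 135*sqrt(330)/2 ≈ 2306.2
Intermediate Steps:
S = -5/4 (S = (5/4)*(-1) = -5/4 ≈ -1.2500)
H = -8
v(w) = (-5/4 + w)/w (v(w) = (w - 5/4)/(w + 0) = (-5/4 + w)/w)
K(Z, o) = 2 + sqrt(37/32 + Z) (K(Z, o) = 2 + sqrt(Z + (-5/4 - 8)/(-8)) = 2 + sqrt(Z - 1/8*(-37/4)) = 2 + sqrt(Z + 37/32) = 2 + sqrt(37/32 + Z))
540*K(4, (6*(-4))*(-4)) = 540*(2 + sqrt(74 + 64*4)/8) = 540*(2 + sqrt(74 + 256)/8) = 540*(2 + sqrt(330)/8) = 1080 + 135*sqrt(330)/2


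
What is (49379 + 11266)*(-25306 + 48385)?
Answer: 1399625955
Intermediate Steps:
(49379 + 11266)*(-25306 + 48385) = 60645*23079 = 1399625955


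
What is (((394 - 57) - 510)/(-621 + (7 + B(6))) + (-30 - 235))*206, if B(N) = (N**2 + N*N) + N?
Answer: -14612301/268 ≈ -54524.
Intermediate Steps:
B(N) = N + 2*N**2 (B(N) = (N**2 + N**2) + N = 2*N**2 + N = N + 2*N**2)
(((394 - 57) - 510)/(-621 + (7 + B(6))) + (-30 - 235))*206 = (((394 - 57) - 510)/(-621 + (7 + 6*(1 + 2*6))) + (-30 - 235))*206 = ((337 - 510)/(-621 + (7 + 6*(1 + 12))) - 265)*206 = (-173/(-621 + (7 + 6*13)) - 265)*206 = (-173/(-621 + (7 + 78)) - 265)*206 = (-173/(-621 + 85) - 265)*206 = (-173/(-536) - 265)*206 = (-173*(-1/536) - 265)*206 = (173/536 - 265)*206 = -141867/536*206 = -14612301/268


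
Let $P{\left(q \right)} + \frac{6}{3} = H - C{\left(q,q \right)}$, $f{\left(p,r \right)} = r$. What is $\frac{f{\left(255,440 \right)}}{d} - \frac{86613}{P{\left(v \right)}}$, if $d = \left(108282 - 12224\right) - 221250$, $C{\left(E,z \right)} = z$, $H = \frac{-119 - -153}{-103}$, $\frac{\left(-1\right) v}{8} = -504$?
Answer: $\frac{46528016577}{2167574288} \approx 21.465$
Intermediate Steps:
$v = 4032$ ($v = \left(-8\right) \left(-504\right) = 4032$)
$H = - \frac{34}{103}$ ($H = \left(-119 + 153\right) \left(- \frac{1}{103}\right) = 34 \left(- \frac{1}{103}\right) = - \frac{34}{103} \approx -0.3301$)
$d = -125192$ ($d = 96058 - 221250 = -125192$)
$P{\left(q \right)} = - \frac{240}{103} - q$ ($P{\left(q \right)} = -2 - \left(\frac{34}{103} + q\right) = - \frac{240}{103} - q$)
$\frac{f{\left(255,440 \right)}}{d} - \frac{86613}{P{\left(v \right)}} = \frac{440}{-125192} - \frac{86613}{- \frac{240}{103} - 4032} = 440 \left(- \frac{1}{125192}\right) - \frac{86613}{- \frac{240}{103} - 4032} = - \frac{55}{15649} - \frac{86613}{- \frac{415536}{103}} = - \frac{55}{15649} - - \frac{2973713}{138512} = - \frac{55}{15649} + \frac{2973713}{138512} = \frac{46528016577}{2167574288}$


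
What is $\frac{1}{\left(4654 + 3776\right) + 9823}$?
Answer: $\frac{1}{18253} \approx 5.4786 \cdot 10^{-5}$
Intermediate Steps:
$\frac{1}{\left(4654 + 3776\right) + 9823} = \frac{1}{8430 + 9823} = \frac{1}{18253}$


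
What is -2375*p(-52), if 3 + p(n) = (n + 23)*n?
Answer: -3574375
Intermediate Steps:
p(n) = -3 + n*(23 + n) (p(n) = -3 + (n + 23)*n = -3 + (23 + n)*n = -3 + n*(23 + n))
-2375*p(-52) = -2375*(-3 + (-52)² + 23*(-52)) = -2375*(-3 + 2704 - 1196) = -2375*1505 = -3574375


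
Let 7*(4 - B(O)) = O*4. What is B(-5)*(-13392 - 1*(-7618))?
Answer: -277152/7 ≈ -39593.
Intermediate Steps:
B(O) = 4 - 4*O/7 (B(O) = 4 - O*4/7 = 4 - 4*O/7)
B(-5)*(-13392 - 1*(-7618)) = (4 - 4/7*(-5))*(-13392 - 1*(-7618)) = (4 + 20/7)*(-13392 + 7618) = (48/7)*(-5774) = -277152/7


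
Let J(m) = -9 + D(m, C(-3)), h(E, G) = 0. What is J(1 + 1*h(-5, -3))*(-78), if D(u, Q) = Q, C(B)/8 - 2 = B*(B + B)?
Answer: -11778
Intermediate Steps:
C(B) = 16 + 16*B² (C(B) = 16 + 8*(B*(B + B)) = 16 + 8*(B*(2*B)) = 16 + 8*(2*B²) = 16 + 16*B²)
J(m) = 151 (J(m) = -9 + (16 + 16*(-3)²) = -9 + (16 + 16*9) = -9 + (16 + 144) = -9 + 160 = 151)
J(1 + 1*h(-5, -3))*(-78) = 151*(-78) = -11778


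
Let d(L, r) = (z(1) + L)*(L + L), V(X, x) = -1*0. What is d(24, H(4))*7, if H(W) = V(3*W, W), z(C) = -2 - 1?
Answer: 7056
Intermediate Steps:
z(C) = -3
V(X, x) = 0
H(W) = 0
d(L, r) = 2*L*(-3 + L) (d(L, r) = (-3 + L)*(L + L) = (-3 + L)*(2*L) = 2*L*(-3 + L))
d(24, H(4))*7 = (2*24*(-3 + 24))*7 = (2*24*21)*7 = 1008*7 = 7056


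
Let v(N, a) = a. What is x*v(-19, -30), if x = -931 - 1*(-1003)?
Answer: -2160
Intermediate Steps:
x = 72 (x = -931 + 1003 = 72)
x*v(-19, -30) = 72*(-30) = -2160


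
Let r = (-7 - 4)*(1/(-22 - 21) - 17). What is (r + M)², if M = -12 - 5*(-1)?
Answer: 60078001/1849 ≈ 32492.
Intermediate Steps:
r = 8052/43 (r = -11*(1/(-43) - 17) = -11*(-1/43 - 17) = -11*(-732/43) = 8052/43 ≈ 187.26)
M = -7 (M = -12 - 1*(-5) = -12 + 5 = -7)
(r + M)² = (8052/43 - 7)² = (7751/43)² = 60078001/1849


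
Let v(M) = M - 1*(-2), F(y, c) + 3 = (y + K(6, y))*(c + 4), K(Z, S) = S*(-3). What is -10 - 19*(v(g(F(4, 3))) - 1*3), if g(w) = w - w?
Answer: 9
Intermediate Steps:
K(Z, S) = -3*S
F(y, c) = -3 - 2*y*(4 + c) (F(y, c) = -3 + (y - 3*y)*(c + 4) = -3 + (-2*y)*(4 + c) = -3 - 2*y*(4 + c))
g(w) = 0
v(M) = 2 + M (v(M) = M + 2 = 2 + M)
-10 - 19*(v(g(F(4, 3))) - 1*3) = -10 - 19*((2 + 0) - 1*3) = -10 - 19*(2 - 3) = -10 - 19*(-1) = -10 + 19 = 9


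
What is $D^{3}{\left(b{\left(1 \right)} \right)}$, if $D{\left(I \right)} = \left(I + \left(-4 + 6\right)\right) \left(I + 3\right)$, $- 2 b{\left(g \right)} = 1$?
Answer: $\frac{3375}{64} \approx 52.734$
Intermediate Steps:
$b{\left(g \right)} = - \frac{1}{2}$ ($b{\left(g \right)} = \left(- \frac{1}{2}\right) 1 = - \frac{1}{2}$)
$D{\left(I \right)} = \left(2 + I\right) \left(3 + I\right)$ ($D{\left(I \right)} = \left(I + 2\right) \left(3 + I\right) = \left(2 + I\right) \left(3 + I\right)$)
$D^{3}{\left(b{\left(1 \right)} \right)} = \left(6 + \left(- \frac{1}{2}\right)^{2} + 5 \left(- \frac{1}{2}\right)\right)^{3} = \left(6 + \frac{1}{4} - \frac{5}{2}\right)^{3} = \left(\frac{15}{4}\right)^{3} = \frac{3375}{64}$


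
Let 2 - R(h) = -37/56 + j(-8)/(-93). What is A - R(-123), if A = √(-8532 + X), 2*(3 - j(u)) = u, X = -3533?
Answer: -14249/5208 + I*√12065 ≈ -2.736 + 109.84*I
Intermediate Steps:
j(u) = 3 - u/2
R(h) = 14249/5208 (R(h) = 2 - (-37/56 + (3 - ½*(-8))/(-93)) = 2 - (-37*1/56 + (3 + 4)*(-1/93)) = 2 - (-37/56 + 7*(-1/93)) = 2 - (-37/56 - 7/93) = 2 - 1*(-3833/5208) = 2 + 3833/5208 = 14249/5208)
A = I*√12065 (A = √(-8532 - 3533) = √(-12065) = I*√12065 ≈ 109.84*I)
A - R(-123) = I*√12065 - 1*14249/5208 = I*√12065 - 14249/5208 = -14249/5208 + I*√12065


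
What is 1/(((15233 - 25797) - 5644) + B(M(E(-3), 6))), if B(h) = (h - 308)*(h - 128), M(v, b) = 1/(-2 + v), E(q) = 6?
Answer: 16/369713 ≈ 4.3277e-5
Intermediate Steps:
B(h) = (-308 + h)*(-128 + h)
1/(((15233 - 25797) - 5644) + B(M(E(-3), 6))) = 1/(((15233 - 25797) - 5644) + (39424 + (1/(-2 + 6))² - 436/(-2 + 6))) = 1/((-10564 - 5644) + (39424 + (1/4)² - 436/4)) = 1/(-16208 + (39424 + (¼)² - 436*¼)) = 1/(-16208 + (39424 + 1/16 - 109)) = 1/(-16208 + 629041/16) = 1/(369713/16) = 16/369713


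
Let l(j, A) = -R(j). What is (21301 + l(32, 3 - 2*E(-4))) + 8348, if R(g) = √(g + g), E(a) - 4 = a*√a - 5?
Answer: 29641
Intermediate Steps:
E(a) = -1 + a^(3/2) (E(a) = 4 + (a*√a - 5) = 4 + (a^(3/2) - 5) = 4 + (-5 + a^(3/2)) = -1 + a^(3/2))
R(g) = √2*√g (R(g) = √(2*g) = √2*√g)
l(j, A) = -√2*√j
(21301 + l(32, 3 - 2*E(-4))) + 8348 = (21301 - √2*√32) + 8348 = (21301 - √2*4*√2) + 8348 = (21301 - 8) + 8348 = 21293 + 8348 = 29641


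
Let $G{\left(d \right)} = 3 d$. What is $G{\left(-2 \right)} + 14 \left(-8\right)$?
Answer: $-118$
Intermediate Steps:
$G{\left(-2 \right)} + 14 \left(-8\right) = 3 \left(-2\right) + 14 \left(-8\right) = -6 - 112 = -118$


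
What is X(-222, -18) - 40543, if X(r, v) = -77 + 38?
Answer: -40582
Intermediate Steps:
X(r, v) = -39
X(-222, -18) - 40543 = -39 - 40543 = -40582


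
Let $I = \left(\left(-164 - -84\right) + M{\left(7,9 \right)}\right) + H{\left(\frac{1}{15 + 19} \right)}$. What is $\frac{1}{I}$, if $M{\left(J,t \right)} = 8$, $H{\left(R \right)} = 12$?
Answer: $- \frac{1}{60} \approx -0.016667$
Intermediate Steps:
$I = -60$ ($I = \left(\left(-164 - -84\right) + 8\right) + 12 = \left(\left(-164 + 84\right) + 8\right) + 12 = \left(-80 + 8\right) + 12 = -72 + 12 = -60$)
$\frac{1}{I} = \frac{1}{-60} = - \frac{1}{60}$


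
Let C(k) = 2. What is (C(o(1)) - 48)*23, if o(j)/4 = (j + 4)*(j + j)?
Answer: -1058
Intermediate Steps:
o(j) = 8*j*(4 + j) (o(j) = 4*((j + 4)*(j + j)) = 4*((4 + j)*(2*j)) = 4*(2*j*(4 + j)) = 8*j*(4 + j))
(C(o(1)) - 48)*23 = (2 - 48)*23 = -46*23 = -1058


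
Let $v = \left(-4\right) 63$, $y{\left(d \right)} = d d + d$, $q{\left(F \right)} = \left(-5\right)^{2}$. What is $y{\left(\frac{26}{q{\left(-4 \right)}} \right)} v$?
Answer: $- \frac{334152}{625} \approx -534.64$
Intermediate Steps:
$q{\left(F \right)} = 25$
$y{\left(d \right)} = d + d^{2}$ ($y{\left(d \right)} = d^{2} + d = d + d^{2}$)
$v = -252$
$y{\left(\frac{26}{q{\left(-4 \right)}} \right)} v = \frac{26}{25} \left(1 + \frac{26}{25}\right) \left(-252\right) = 26 \cdot \frac{1}{25} \left(1 + 26 \cdot \frac{1}{25}\right) \left(-252\right) = \frac{26 \left(1 + \frac{26}{25}\right)}{25} \left(-252\right) = \frac{26}{25} \cdot \frac{51}{25} \left(-252\right) = \frac{1326}{625} \left(-252\right) = - \frac{334152}{625}$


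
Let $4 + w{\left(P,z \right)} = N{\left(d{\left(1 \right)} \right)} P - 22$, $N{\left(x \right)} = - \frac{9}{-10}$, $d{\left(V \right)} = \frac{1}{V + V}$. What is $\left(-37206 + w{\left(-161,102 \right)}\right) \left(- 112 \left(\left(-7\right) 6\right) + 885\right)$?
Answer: $- \frac{2088994941}{10} \approx -2.089 \cdot 10^{8}$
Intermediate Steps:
$d{\left(V \right)} = \frac{1}{2 V}$
$N{\left(x \right)} = \frac{9}{10}$ ($N{\left(x \right)} = \left(-9\right) \left(- \frac{1}{10}\right) = \frac{9}{10}$)
$w{\left(P,z \right)} = -26 + \frac{9 P}{10}$ ($w{\left(P,z \right)} = -4 + \left(\frac{9 P}{10} - 22\right) = -4 + \left(-22 + \frac{9 P}{10}\right) = -26 + \frac{9 P}{10}$)
$\left(-37206 + w{\left(-161,102 \right)}\right) \left(- 112 \left(\left(-7\right) 6\right) + 885\right) = \left(-37206 + \left(-26 + \frac{9}{10} \left(-161\right)\right)\right) \left(- 112 \left(\left(-7\right) 6\right) + 885\right) = \left(-37206 - \frac{1709}{10}\right) \left(\left(-112\right) \left(-42\right) + 885\right) = \left(-37206 - \frac{1709}{10}\right) \left(4704 + 885\right) = \left(- \frac{373769}{10}\right) 5589 = - \frac{2088994941}{10}$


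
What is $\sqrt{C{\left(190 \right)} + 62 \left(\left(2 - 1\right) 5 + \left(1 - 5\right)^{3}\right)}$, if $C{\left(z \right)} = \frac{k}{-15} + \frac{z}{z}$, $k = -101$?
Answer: $\frac{i \sqrt{821310}}{15} \approx 60.417 i$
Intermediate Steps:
$C{\left(z \right)} = \frac{116}{15}$ ($C{\left(z \right)} = - \frac{101}{-15} + \frac{z}{z} = \left(-101\right) \left(- \frac{1}{15}\right) + 1 = \frac{101}{15} + 1 = \frac{116}{15}$)
$\sqrt{C{\left(190 \right)} + 62 \left(\left(2 - 1\right) 5 + \left(1 - 5\right)^{3}\right)} = \sqrt{\frac{116}{15} + 62 \left(\left(2 - 1\right) 5 + \left(1 - 5\right)^{3}\right)} = \sqrt{\frac{116}{15} + 62 \left(1 \cdot 5 + \left(-4\right)^{3}\right)} = \sqrt{\frac{116}{15} + 62 \left(5 - 64\right)} = \sqrt{\frac{116}{15} + 62 \left(-59\right)} = \sqrt{\frac{116}{15} - 3658} = \sqrt{- \frac{54754}{15}} = \frac{i \sqrt{821310}}{15}$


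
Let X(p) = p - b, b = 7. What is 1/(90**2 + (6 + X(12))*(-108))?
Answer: 1/6912 ≈ 0.00014468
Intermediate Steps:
X(p) = -7 + p (X(p) = p - 1*7 = p - 7 = -7 + p)
1/(90**2 + (6 + X(12))*(-108)) = 1/(90**2 + (6 + (-7 + 12))*(-108)) = 1/(8100 + (6 + 5)*(-108)) = 1/(8100 + 11*(-108)) = 1/(8100 - 1188) = 1/6912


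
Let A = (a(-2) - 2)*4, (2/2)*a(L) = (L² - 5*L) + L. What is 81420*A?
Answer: 3256800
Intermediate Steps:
a(L) = L² - 4*L (a(L) = (L² - 5*L) + L = L² - 4*L)
A = 40 (A = (-2*(-4 - 2) - 2)*4 = (-2*(-6) - 2)*4 = (12 - 2)*4 = 10*4 = 40)
81420*A = 81420*40 = 3256800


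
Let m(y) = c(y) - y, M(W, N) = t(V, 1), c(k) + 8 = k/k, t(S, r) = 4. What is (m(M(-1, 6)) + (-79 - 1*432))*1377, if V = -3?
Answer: -718794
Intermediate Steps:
c(k) = -7 (c(k) = -8 + k/k = -8 + 1 = -7)
M(W, N) = 4
m(y) = -7 - y
(m(M(-1, 6)) + (-79 - 1*432))*1377 = ((-7 - 1*4) + (-79 - 1*432))*1377 = ((-7 - 4) + (-79 - 432))*1377 = (-11 - 511)*1377 = -522*1377 = -718794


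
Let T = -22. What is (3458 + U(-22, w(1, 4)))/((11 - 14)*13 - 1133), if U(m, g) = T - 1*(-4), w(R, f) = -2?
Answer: -860/293 ≈ -2.9352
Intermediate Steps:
U(m, g) = -18 (U(m, g) = -22 - 1*(-4) = -22 + 4 = -18)
(3458 + U(-22, w(1, 4)))/((11 - 14)*13 - 1133) = (3458 - 18)/((11 - 14)*13 - 1133) = 3440/(-3*13 - 1133) = 3440/(-39 - 1133) = 3440/(-1172) = 3440*(-1/1172) = -860/293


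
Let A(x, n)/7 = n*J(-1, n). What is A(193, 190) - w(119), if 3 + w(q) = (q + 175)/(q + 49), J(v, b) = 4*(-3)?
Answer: -63835/4 ≈ -15959.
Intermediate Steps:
J(v, b) = -12
A(x, n) = -84*n (A(x, n) = 7*(n*(-12)) = 7*(-12*n) = -84*n)
w(q) = -3 + (175 + q)/(49 + q) (w(q) = -3 + (q + 175)/(q + 49) = -3 + (175 + q)/(49 + q))
A(193, 190) - w(119) = -84*190 - 2*(14 - 1*119)/(49 + 119) = -15960 - 2*(14 - 119)/168 = -15960 - 2*(-105)/168 = -15960 - 1*(-5/4) = -15960 + 5/4 = -63835/4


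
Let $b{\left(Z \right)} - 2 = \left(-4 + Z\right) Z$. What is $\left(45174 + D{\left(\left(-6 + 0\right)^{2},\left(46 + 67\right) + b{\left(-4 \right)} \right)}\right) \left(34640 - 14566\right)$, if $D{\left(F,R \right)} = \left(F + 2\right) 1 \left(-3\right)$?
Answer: $904534440$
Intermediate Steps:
$b{\left(Z \right)} = 2 + Z \left(-4 + Z\right)$ ($b{\left(Z \right)} = 2 + \left(-4 + Z\right) Z = 2 + Z \left(-4 + Z\right)$)
$D{\left(F,R \right)} = -6 - 3 F$ ($D{\left(F,R \right)} = \left(2 + F\right) 1 \left(-3\right) = \left(2 + F\right) \left(-3\right) = -6 - 3 F$)
$\left(45174 + D{\left(\left(-6 + 0\right)^{2},\left(46 + 67\right) + b{\left(-4 \right)} \right)}\right) \left(34640 - 14566\right) = \left(45174 - \left(6 + 3 \left(-6 + 0\right)^{2}\right)\right) \left(34640 - 14566\right) = \left(45174 - \left(6 + 3 \left(-6\right)^{2}\right)\right) 20074 = \left(45174 - 114\right) 20074 = 45060 \cdot 20074 = 904534440$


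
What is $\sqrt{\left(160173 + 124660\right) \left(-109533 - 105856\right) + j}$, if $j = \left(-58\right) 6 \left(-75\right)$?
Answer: $i \sqrt{61349868937} \approx 2.4769 \cdot 10^{5} i$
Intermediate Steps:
$j = 26100$ ($j = \left(-348\right) \left(-75\right) = 26100$)
$\sqrt{\left(160173 + 124660\right) \left(-109533 - 105856\right) + j} = \sqrt{\left(160173 + 124660\right) \left(-109533 - 105856\right) + 26100} = \sqrt{284833 \left(-215389\right) + 26100} = \sqrt{-61349895037 + 26100} = \sqrt{-61349868937} = i \sqrt{61349868937}$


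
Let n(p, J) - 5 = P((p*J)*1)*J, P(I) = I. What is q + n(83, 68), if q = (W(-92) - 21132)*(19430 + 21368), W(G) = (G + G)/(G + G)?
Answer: -861718741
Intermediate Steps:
W(G) = 1 (W(G) = (2*G)/((2*G)) = (2*G)*(1/(2*G)) = 1)
n(p, J) = 5 + p*J**2 (n(p, J) = 5 + ((p*J)*1)*J = 5 + ((J*p)*1)*J = 5 + (J*p)*J = 5 + p*J**2)
q = -862102538 (q = (1 - 21132)*(19430 + 21368) = -21131*40798 = -862102538)
q + n(83, 68) = -862102538 + (5 + 83*68**2) = -862102538 + (5 + 83*4624) = -862102538 + (5 + 383792) = -862102538 + 383797 = -861718741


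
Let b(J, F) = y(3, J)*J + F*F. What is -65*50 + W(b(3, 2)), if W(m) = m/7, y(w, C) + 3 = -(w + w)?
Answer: -22773/7 ≈ -3253.3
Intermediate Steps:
y(w, C) = -3 - 2*w (y(w, C) = -3 - (w + w) = -3 - 2*w)
b(J, F) = F² - 9*J (b(J, F) = (-3 - 2*3)*J + F*F = (-3 - 6)*J + F² = -9*J + F² = F² - 9*J)
W(m) = m/7 (W(m) = m*(⅐) = m/7)
-65*50 + W(b(3, 2)) = -65*50 + (2² - 9*3)/7 = -3250 + (4 - 27)/7 = -3250 + (⅐)*(-23) = -3250 - 23/7 = -22773/7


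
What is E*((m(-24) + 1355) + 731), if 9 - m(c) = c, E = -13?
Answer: -27547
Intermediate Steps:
m(c) = 9 - c
E*((m(-24) + 1355) + 731) = -13*(((9 - 1*(-24)) + 1355) + 731) = -13*(((9 + 24) + 1355) + 731) = -13*((33 + 1355) + 731) = -13*(1388 + 731) = -13*2119 = -27547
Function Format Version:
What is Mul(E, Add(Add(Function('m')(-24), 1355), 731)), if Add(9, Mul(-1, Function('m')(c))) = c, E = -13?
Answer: -27547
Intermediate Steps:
Function('m')(c) = Add(9, Mul(-1, c))
Mul(E, Add(Add(Function('m')(-24), 1355), 731)) = Mul(-13, Add(Add(Add(9, Mul(-1, -24)), 1355), 731)) = Mul(-13, Add(Add(Add(9, 24), 1355), 731)) = Mul(-13, Add(Add(33, 1355), 731)) = Mul(-13, Add(1388, 731)) = Mul(-13, 2119) = -27547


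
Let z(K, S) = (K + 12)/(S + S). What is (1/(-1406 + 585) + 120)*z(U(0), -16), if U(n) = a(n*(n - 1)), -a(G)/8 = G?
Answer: -295557/6568 ≈ -45.000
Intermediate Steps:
a(G) = -8*G
U(n) = -8*n*(-1 + n) (U(n) = -8*n*(n - 1) = -8*n*(-1 + n))
z(K, S) = (12 + K)/(2*S) (z(K, S) = (12 + K)/((2*S)) = (12 + K)*(1/(2*S)) = (12 + K)/(2*S))
(1/(-1406 + 585) + 120)*z(U(0), -16) = (1/(-1406 + 585) + 120)*((½)*(12 + 8*0*(1 - 1*0))/(-16)) = (1/(-821) + 120)*((½)*(-1/16)*(12 + 8*0*(1 + 0))) = (-1/821 + 120)*((½)*(-1/16)*(12 + 8*0*1)) = 98519*((½)*(-1/16)*(12 + 0))/821 = 98519*((½)*(-1/16)*12)/821 = (98519/821)*(-3/8) = -295557/6568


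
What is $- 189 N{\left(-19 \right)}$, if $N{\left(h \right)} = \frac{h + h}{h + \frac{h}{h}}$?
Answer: $-399$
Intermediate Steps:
$N{\left(h \right)} = \frac{2 h}{1 + h}$ ($N{\left(h \right)} = \frac{2 h}{h + 1} = \frac{2 h}{1 + h}$)
$- 189 N{\left(-19 \right)} = - 189 \cdot 2 \left(-19\right) \frac{1}{1 - 19} = - 189 \cdot 2 \left(-19\right) \frac{1}{-18} = - 189 \cdot 2 \left(-19\right) \left(- \frac{1}{18}\right) = \left(-189\right) \frac{19}{9} = -399$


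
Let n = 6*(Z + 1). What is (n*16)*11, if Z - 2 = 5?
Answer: 8448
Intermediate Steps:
Z = 7 (Z = 2 + 5 = 7)
n = 48 (n = 6*(7 + 1) = 6*8 = 48)
(n*16)*11 = (48*16)*11 = 768*11 = 8448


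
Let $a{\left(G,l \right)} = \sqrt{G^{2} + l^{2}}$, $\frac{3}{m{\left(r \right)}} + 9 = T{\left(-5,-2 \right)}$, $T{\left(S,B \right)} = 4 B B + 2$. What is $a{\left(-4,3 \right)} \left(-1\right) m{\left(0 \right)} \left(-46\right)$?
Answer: $\frac{230}{3} \approx 76.667$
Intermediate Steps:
$T{\left(S,B \right)} = 2 + 4 B^{2}$ ($T{\left(S,B \right)} = 4 B^{2} + 2 = 2 + 4 B^{2}$)
$m{\left(r \right)} = \frac{1}{3}$ ($m{\left(r \right)} = \frac{3}{-9 + \left(2 + 4 \left(-2\right)^{2}\right)} = \frac{3}{-9 + \left(2 + 4 \cdot 4\right)} = \frac{3}{-9 + \left(2 + 16\right)} = \frac{3}{-9 + 18} = \frac{3}{9} = 3 \cdot \frac{1}{9} = \frac{1}{3}$)
$a{\left(-4,3 \right)} \left(-1\right) m{\left(0 \right)} \left(-46\right) = \sqrt{\left(-4\right)^{2} + 3^{2}} \left(-1\right) \frac{1}{3} \left(-46\right) = \sqrt{16 + 9} \left(-1\right) \frac{1}{3} \left(-46\right) = \sqrt{25} \left(-1\right) \frac{1}{3} \left(-46\right) = 5 \left(-1\right) \frac{1}{3} \left(-46\right) = \left(-5\right) \frac{1}{3} \left(-46\right) = \left(- \frac{5}{3}\right) \left(-46\right) = \frac{230}{3}$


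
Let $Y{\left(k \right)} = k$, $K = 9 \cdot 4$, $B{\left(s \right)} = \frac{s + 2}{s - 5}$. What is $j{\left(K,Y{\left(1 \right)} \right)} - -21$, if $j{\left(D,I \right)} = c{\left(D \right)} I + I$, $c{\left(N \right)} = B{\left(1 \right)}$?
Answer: $\frac{85}{4} \approx 21.25$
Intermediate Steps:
$B{\left(s \right)} = \frac{2 + s}{-5 + s}$
$K = 36$
$c{\left(N \right)} = - \frac{3}{4}$ ($c{\left(N \right)} = \frac{2 + 1}{-5 + 1} = \frac{1}{-4} \cdot 3 = \left(- \frac{1}{4}\right) 3 = - \frac{3}{4}$)
$j{\left(D,I \right)} = \frac{I}{4}$ ($j{\left(D,I \right)} = - \frac{3 I}{4} + I = \frac{I}{4}$)
$j{\left(K,Y{\left(1 \right)} \right)} - -21 = \frac{1}{4} \cdot 1 - -21 = \frac{1}{4} + 21 = \frac{85}{4}$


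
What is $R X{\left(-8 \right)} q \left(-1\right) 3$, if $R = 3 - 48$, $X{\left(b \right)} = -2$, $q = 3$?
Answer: $-810$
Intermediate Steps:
$R = -45$ ($R = 3 - 48 = -45$)
$R X{\left(-8 \right)} q \left(-1\right) 3 = \left(-45\right) \left(-2\right) 3 \left(-1\right) 3 = 90 \left(\left(-3\right) 3\right) = 90 \left(-9\right) = -810$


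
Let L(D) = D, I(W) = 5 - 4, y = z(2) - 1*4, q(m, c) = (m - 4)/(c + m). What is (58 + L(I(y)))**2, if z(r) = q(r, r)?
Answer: 3481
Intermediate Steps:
q(m, c) = (-4 + m)/(c + m)
z(r) = (-4 + r)/(2*r) (z(r) = (-4 + r)/(r + r) = (-4 + r)/((2*r)) = (1/(2*r))*(-4 + r) = (-4 + r)/(2*r))
y = -9/2 (y = (1/2)*(-4 + 2)/2 - 1*4 = (1/2)*(1/2)*(-2) - 4 = -1/2 - 4 = -9/2 ≈ -4.5000)
I(W) = 1
(58 + L(I(y)))**2 = (58 + 1)**2 = 59**2 = 3481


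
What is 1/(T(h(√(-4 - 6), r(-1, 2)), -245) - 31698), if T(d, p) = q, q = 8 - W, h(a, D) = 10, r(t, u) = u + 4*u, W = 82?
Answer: -1/31772 ≈ -3.1474e-5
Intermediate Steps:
r(t, u) = 5*u
q = -74 (q = 8 - 1*82 = 8 - 82 = -74)
T(d, p) = -74
1/(T(h(√(-4 - 6), r(-1, 2)), -245) - 31698) = 1/(-74 - 31698) = 1/(-31772) = -1/31772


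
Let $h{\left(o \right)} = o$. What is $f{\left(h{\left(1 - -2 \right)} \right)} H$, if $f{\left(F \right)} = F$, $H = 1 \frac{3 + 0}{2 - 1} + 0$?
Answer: $9$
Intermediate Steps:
$H = 3$ ($H = 1 \cdot \frac{3}{1} + 0 = 1 \cdot 3 \cdot 1 + 0 = 1 \cdot 3 + 0 = 3 + 0 = 3$)
$f{\left(h{\left(1 - -2 \right)} \right)} H = \left(1 - -2\right) 3 = \left(1 + 2\right) 3 = 3 \cdot 3 = 9$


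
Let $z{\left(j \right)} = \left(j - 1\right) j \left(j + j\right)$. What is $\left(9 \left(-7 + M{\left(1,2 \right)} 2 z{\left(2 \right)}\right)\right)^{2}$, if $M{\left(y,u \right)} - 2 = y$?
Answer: $136161$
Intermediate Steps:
$M{\left(y,u \right)} = 2 + y$
$z{\left(j \right)} = 2 j^{2} \left(-1 + j\right)$ ($z{\left(j \right)} = \left(-1 + j\right) j 2 j = j \left(-1 + j\right) 2 j = 2 j^{2} \left(-1 + j\right)$)
$\left(9 \left(-7 + M{\left(1,2 \right)} 2 z{\left(2 \right)}\right)\right)^{2} = \left(9 \left(-7 + \left(2 + 1\right) 2 \cdot 2 \cdot 2^{2} \left(-1 + 2\right)\right)\right)^{2} = \left(9 \left(-7 + 3 \cdot 2 \cdot 2 \cdot 4 \cdot 1\right)\right)^{2} = \left(9 \left(-7 + 6 \cdot 8\right)\right)^{2} = \left(9 \left(-7 + 48\right)\right)^{2} = \left(9 \cdot 41\right)^{2} = 369^{2} = 136161$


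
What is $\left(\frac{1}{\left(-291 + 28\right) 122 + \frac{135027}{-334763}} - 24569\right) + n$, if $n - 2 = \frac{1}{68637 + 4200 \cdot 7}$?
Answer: $- \frac{25870250206476041041}{1053048812813865} \approx -24567.0$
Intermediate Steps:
$n = \frac{196075}{98037}$ ($n = 2 + \frac{1}{68637 + 4200 \cdot 7} = 2 + \frac{1}{68637 + 29400} = 2 + \frac{1}{98037} = \frac{196075}{98037} \approx 2.0$)
$\left(\frac{1}{\left(-291 + 28\right) 122 + \frac{135027}{-334763}} - 24569\right) + n = \left(\frac{1}{\left(-291 + 28\right) 122 + \frac{135027}{-334763}} - 24569\right) + \frac{196075}{98037} = \left(\frac{1}{\left(-263\right) 122 + 135027 \left(- \frac{1}{334763}\right)} - 24569\right) + \frac{196075}{98037} = \left(\frac{1}{-32086 - \frac{135027}{334763}} - 24569\right) + \frac{196075}{98037} = \left(\frac{1}{- \frac{10741340645}{334763}} - 24569\right) + \frac{196075}{98037} = \left(- \frac{334763}{10741340645} - 24569\right) + \frac{196075}{98037} = - \frac{263903998641768}{10741340645} + \frac{196075}{98037} = - \frac{25870250206476041041}{1053048812813865}$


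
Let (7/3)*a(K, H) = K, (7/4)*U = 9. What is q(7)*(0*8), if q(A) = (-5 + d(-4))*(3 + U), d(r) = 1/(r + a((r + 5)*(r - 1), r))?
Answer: 0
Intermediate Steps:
U = 36/7 (U = (4/7)*9 = 36/7 ≈ 5.1429)
a(K, H) = 3*K/7
d(r) = 1/(r + 3*(-1 + r)*(5 + r)/7) (d(r) = 1/(r + 3*((r + 5)*(r - 1))/7) = 1/(r + 3*((5 + r)*(-1 + r))/7) = 1/(r + 3*((-1 + r)*(5 + r))/7) = 1/(r + 3*(-1 + r)*(5 + r)/7))
q(A) = -12654/301 (q(A) = (-5 + 7/(-15 + 3*(-4)² + 19*(-4)))*(3 + 36/7) = (-5 + 7/(-15 + 3*16 - 76))*(57/7) = (-5 + 7/(-15 + 48 - 76))*(57/7) = (-5 + 7/(-43))*(57/7) = (-5 + 7*(-1/43))*(57/7) = (-5 - 7/43)*(57/7) = -222/43*57/7 = -12654/301)
q(7)*(0*8) = -0*8 = -12654/301*0 = 0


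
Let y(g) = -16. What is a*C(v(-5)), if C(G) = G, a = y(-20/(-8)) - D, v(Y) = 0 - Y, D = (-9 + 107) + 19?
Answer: -665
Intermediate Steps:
D = 117 (D = 98 + 19 = 117)
v(Y) = -Y
a = -133 (a = -16 - 1*117 = -16 - 117 = -133)
a*C(v(-5)) = -(-133)*(-5) = -133*5 = -665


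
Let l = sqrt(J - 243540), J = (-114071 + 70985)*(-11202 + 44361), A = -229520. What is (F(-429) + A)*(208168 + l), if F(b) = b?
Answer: -47868023432 - 689847*I*sqrt(158770246) ≈ -4.7868e+10 - 8.6924e+9*I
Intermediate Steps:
J = -1428688674 (J = -43086*33159 = -1428688674)
l = 3*I*sqrt(158770246) (l = sqrt(-1428688674 - 243540) = sqrt(-1428932214) = 3*I*sqrt(158770246) ≈ 37801.0*I)
(F(-429) + A)*(208168 + l) = (-429 - 229520)*(208168 + 3*I*sqrt(158770246)) = -229949*(208168 + 3*I*sqrt(158770246)) = -47868023432 - 689847*I*sqrt(158770246)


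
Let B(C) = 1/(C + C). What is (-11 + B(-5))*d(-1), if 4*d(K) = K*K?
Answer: -111/40 ≈ -2.7750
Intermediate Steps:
d(K) = K²/4 (d(K) = (K*K)/4 = K²/4)
B(C) = 1/(2*C)
(-11 + B(-5))*d(-1) = (-11 + (½)/(-5))*((¼)*(-1)²) = (-11 + (½)*(-⅕))*((¼)*1) = (-11 - ⅒)*(¼) = -111/10*¼ = -111/40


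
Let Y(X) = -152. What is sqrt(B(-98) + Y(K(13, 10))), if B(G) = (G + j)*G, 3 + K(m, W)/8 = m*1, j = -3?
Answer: sqrt(9746) ≈ 98.722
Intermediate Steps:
K(m, W) = -24 + 8*m (K(m, W) = -24 + 8*(m*1) = -24 + 8*m)
B(G) = G*(-3 + G) (B(G) = (G - 3)*G = (-3 + G)*G = G*(-3 + G))
sqrt(B(-98) + Y(K(13, 10))) = sqrt(-98*(-3 - 98) - 152) = sqrt(-98*(-101) - 152) = sqrt(9898 - 152) = sqrt(9746)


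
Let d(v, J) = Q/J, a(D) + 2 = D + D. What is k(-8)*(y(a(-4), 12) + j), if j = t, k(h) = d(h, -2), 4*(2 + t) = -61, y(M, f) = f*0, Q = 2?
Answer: 69/4 ≈ 17.250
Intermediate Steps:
a(D) = -2 + 2*D (a(D) = -2 + (D + D) = -2 + 2*D)
d(v, J) = 2/J
y(M, f) = 0
t = -69/4 (t = -2 + (¼)*(-61) = -2 - 61/4 = -69/4 ≈ -17.250)
k(h) = -1 (k(h) = 2/(-2) = 2*(-½) = -1)
j = -69/4 ≈ -17.250
k(-8)*(y(a(-4), 12) + j) = -(0 - 69/4) = -1*(-69/4) = 69/4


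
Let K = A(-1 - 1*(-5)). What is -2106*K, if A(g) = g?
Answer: -8424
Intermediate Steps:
K = 4 (K = -1 - 1*(-5) = -1 + 5 = 4)
-2106*K = -2106*4 = -8424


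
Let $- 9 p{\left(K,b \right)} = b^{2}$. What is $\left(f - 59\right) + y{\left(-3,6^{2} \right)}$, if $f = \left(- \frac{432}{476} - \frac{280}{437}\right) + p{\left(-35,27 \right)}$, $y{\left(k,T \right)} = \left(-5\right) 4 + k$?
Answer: $- \frac{8557005}{52003} \approx -164.55$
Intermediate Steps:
$p{\left(K,b \right)} = - \frac{b^{2}}{9}$
$y{\left(k,T \right)} = -20 + k$
$f = - \frac{4292759}{52003}$ ($f = \left(- \frac{432}{476} - \frac{280}{437}\right) - \frac{27^{2}}{9} = \left(\left(-432\right) \frac{1}{476} - \frac{280}{437}\right) - 81 = \left(- \frac{108}{119} - \frac{280}{437}\right) - 81 = - \frac{80516}{52003} - 81 = - \frac{4292759}{52003} \approx -82.548$)
$\left(f - 59\right) + y{\left(-3,6^{2} \right)} = \left(- \frac{4292759}{52003} - 59\right) - 23 = - \frac{7360936}{52003} - 23 = - \frac{8557005}{52003}$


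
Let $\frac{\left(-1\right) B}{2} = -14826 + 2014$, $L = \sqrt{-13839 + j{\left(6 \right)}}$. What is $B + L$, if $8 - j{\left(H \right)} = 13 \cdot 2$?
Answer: $25624 + i \sqrt{13857} \approx 25624.0 + 117.72 i$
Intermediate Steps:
$j{\left(H \right)} = -18$ ($j{\left(H \right)} = 8 - 13 \cdot 2 = 8 - 26 = -18$)
$L = i \sqrt{13857}$ ($L = \sqrt{-13839 - 18} = \sqrt{-13857} = i \sqrt{13857} \approx 117.72 i$)
$B = 25624$ ($B = - 2 \left(-14826 + 2014\right) = \left(-2\right) \left(-12812\right) = 25624$)
$B + L = 25624 + i \sqrt{13857}$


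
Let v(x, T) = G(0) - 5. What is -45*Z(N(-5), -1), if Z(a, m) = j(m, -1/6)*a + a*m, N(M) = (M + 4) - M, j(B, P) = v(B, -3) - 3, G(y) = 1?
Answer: 1440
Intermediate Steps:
v(x, T) = -4 (v(x, T) = 1 - 5 = -4)
j(B, P) = -7 (j(B, P) = -4 - 3 = -7)
N(M) = 4 (N(M) = (4 + M) - M = 4)
Z(a, m) = -7*a + a*m
-45*Z(N(-5), -1) = -180*(-7 - 1) = -180*(-8) = -45*(-32) = 1440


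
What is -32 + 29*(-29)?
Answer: -873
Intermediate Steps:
-32 + 29*(-29) = -32 - 841 = -873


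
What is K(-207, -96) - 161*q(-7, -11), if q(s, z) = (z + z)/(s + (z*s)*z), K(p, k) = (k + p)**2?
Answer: 5600096/61 ≈ 91805.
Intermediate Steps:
q(s, z) = 2*z/(s + s*z**2) (q(s, z) = (2*z)/(s + (s*z)*z) = (2*z)/(s + s*z**2) = 2*z/(s + s*z**2))
K(-207, -96) - 161*q(-7, -11) = (-96 - 207)**2 - 322*(-11)/((-7)*(1 + (-11)**2)) = (-303)**2 - 322*(-11)*(-1)/(7*(1 + 121)) = 91809 - 322*(-11)*(-1)/(7*122) = 91809 - 161*11/427 = 91809 - 253/61 = 5600096/61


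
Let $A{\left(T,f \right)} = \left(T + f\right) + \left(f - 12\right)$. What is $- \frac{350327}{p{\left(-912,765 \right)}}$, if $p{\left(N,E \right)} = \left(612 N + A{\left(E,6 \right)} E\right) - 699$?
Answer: $- \frac{350327}{26382} \approx -13.279$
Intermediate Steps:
$A{\left(T,f \right)} = -12 + T + 2 f$ ($A{\left(T,f \right)} = \left(T + f\right) + \left(f - 12\right) = \left(T + f\right) + \left(-12 + f\right) = -12 + T + 2 f$)
$p{\left(N,E \right)} = -699 + E^{2} + 612 N$ ($p{\left(N,E \right)} = \left(612 N + \left(-12 + E + 2 \cdot 6\right) E\right) - 699 = \left(612 N + \left(-12 + E + 12\right) E\right) - 699 = \left(612 N + E E\right) - 699 = \left(612 N + E^{2}\right) - 699 = \left(E^{2} + 612 N\right) - 699 = -699 + E^{2} + 612 N$)
$- \frac{350327}{p{\left(-912,765 \right)}} = - \frac{350327}{-699 + 765^{2} + 612 \left(-912\right)} = - \frac{350327}{-699 + 585225 - 558144} = - \frac{350327}{26382}$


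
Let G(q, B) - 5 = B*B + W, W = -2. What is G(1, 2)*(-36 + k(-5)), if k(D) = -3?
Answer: -273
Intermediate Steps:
G(q, B) = 3 + B**2 (G(q, B) = 5 + (B*B - 2) = 5 + (B**2 - 2) = 5 + (-2 + B**2) = 3 + B**2)
G(1, 2)*(-36 + k(-5)) = (3 + 2**2)*(-36 - 3) = (3 + 4)*(-39) = 7*(-39) = -273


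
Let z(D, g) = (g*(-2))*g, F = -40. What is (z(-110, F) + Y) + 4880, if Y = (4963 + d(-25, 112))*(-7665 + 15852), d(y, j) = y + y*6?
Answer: 39201036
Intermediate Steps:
z(D, g) = -2*g**2 (z(D, g) = (-2*g)*g = -2*g**2)
d(y, j) = 7*y (d(y, j) = y + 6*y = 7*y)
Y = 39199356 (Y = (4963 + 7*(-25))*(-7665 + 15852) = (4963 - 175)*8187 = 4788*8187 = 39199356)
(z(-110, F) + Y) + 4880 = (-2*(-40)**2 + 39199356) + 4880 = (-2*1600 + 39199356) + 4880 = (-3200 + 39199356) + 4880 = 39196156 + 4880 = 39201036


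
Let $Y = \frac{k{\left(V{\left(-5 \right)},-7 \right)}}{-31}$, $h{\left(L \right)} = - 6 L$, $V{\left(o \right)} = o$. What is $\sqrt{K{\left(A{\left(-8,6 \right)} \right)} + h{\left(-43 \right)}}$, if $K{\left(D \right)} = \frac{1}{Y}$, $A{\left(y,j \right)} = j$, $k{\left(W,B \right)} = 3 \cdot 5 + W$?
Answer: $\frac{\sqrt{25490}}{10} \approx 15.966$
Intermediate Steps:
$k{\left(W,B \right)} = 15 + W$
$Y = - \frac{10}{31}$ ($Y = \frac{15 - 5}{-31} = 10 \left(- \frac{1}{31}\right) = - \frac{10}{31} \approx -0.32258$)
$K{\left(D \right)} = - \frac{31}{10}$ ($K{\left(D \right)} = \frac{1}{- \frac{10}{31}} = - \frac{31}{10}$)
$\sqrt{K{\left(A{\left(-8,6 \right)} \right)} + h{\left(-43 \right)}} = \sqrt{- \frac{31}{10} - -258} = \sqrt{- \frac{31}{10} + 258} = \sqrt{\frac{2549}{10}} = \frac{\sqrt{25490}}{10}$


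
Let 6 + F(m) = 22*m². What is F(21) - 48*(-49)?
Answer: 12048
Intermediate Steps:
F(m) = -6 + 22*m²
F(21) - 48*(-49) = (-6 + 22*21²) - 48*(-49) = (-6 + 22*441) + 2352 = (-6 + 9702) + 2352 = 9696 + 2352 = 12048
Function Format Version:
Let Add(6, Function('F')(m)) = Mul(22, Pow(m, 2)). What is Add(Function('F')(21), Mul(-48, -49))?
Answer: 12048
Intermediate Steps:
Function('F')(m) = Add(-6, Mul(22, Pow(m, 2)))
Add(Function('F')(21), Mul(-48, -49)) = Add(Add(-6, Mul(22, Pow(21, 2))), Mul(-48, -49)) = Add(Add(-6, Mul(22, 441)), 2352) = Add(Add(-6, 9702), 2352) = Add(9696, 2352) = 12048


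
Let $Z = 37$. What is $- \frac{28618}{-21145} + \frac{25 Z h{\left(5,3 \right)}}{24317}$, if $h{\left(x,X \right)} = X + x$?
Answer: $\frac{852376906}{514182965} \approx 1.6577$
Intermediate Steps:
$- \frac{28618}{-21145} + \frac{25 Z h{\left(5,3 \right)}}{24317} = - \frac{28618}{-21145} + \frac{25 \cdot 37 \left(3 + 5\right)}{24317} = \left(-28618\right) \left(- \frac{1}{21145}\right) + 925 \cdot 8 \cdot \frac{1}{24317} = \frac{28618}{21145} + 7400 \cdot \frac{1}{24317} = \frac{28618}{21145} + \frac{7400}{24317} = \frac{852376906}{514182965}$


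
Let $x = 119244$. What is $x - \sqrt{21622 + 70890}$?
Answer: $119244 - 28 \sqrt{118} \approx 1.1894 \cdot 10^{5}$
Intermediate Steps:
$x - \sqrt{21622 + 70890} = 119244 - \sqrt{21622 + 70890} = 119244 - \sqrt{92512} = 119244 - 28 \sqrt{118}$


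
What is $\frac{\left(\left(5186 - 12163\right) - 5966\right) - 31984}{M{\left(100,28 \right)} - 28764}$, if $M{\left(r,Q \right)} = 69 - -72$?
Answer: $\frac{44927}{28623} \approx 1.5696$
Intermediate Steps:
$M{\left(r,Q \right)} = 141$ ($M{\left(r,Q \right)} = 69 + 72 = 141$)
$\frac{\left(\left(5186 - 12163\right) - 5966\right) - 31984}{M{\left(100,28 \right)} - 28764} = \frac{\left(\left(5186 - 12163\right) - 5966\right) - 31984}{141 - 28764} = \frac{\left(-6977 - 5966\right) - 31984}{-28623} = \left(-12943 - 31984\right) \left(- \frac{1}{28623}\right) = \left(-44927\right) \left(- \frac{1}{28623}\right) = \frac{44927}{28623}$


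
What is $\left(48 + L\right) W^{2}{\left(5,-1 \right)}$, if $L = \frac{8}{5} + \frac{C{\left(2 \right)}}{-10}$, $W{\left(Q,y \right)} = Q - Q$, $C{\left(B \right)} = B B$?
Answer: $0$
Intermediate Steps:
$C{\left(B \right)} = B^{2}$
$W{\left(Q,y \right)} = 0$
$L = \frac{6}{5}$ ($L = \frac{8}{5} + \frac{2^{2}}{-10} = 8 \cdot \frac{1}{5} + 4 \left(- \frac{1}{10}\right) = \frac{8}{5} - \frac{2}{5} = \frac{6}{5} \approx 1.2$)
$\left(48 + L\right) W^{2}{\left(5,-1 \right)} = \left(48 + \frac{6}{5}\right) 0^{2} = \frac{246}{5} \cdot 0 = 0$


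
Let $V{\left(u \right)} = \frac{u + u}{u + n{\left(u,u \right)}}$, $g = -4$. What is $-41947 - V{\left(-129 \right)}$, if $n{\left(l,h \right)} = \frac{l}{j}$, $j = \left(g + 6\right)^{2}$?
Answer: $- \frac{209743}{5} \approx -41949.0$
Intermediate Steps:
$j = 4$ ($j = \left(-4 + 6\right)^{2} = 2^{2} = 4$)
$n{\left(l,h \right)} = \frac{l}{4}$
$V{\left(u \right)} = \frac{8}{5}$ ($V{\left(u \right)} = \frac{u + u}{u + \frac{u}{4}} = \frac{2 u}{\frac{5}{4} u} = 2 u \frac{4}{5 u} = \frac{8}{5}$)
$-41947 - V{\left(-129 \right)} = -41947 - \frac{8}{5} = - \frac{209743}{5}$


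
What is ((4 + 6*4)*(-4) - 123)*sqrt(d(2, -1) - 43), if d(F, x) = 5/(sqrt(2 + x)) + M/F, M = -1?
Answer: -235*I*sqrt(154)/2 ≈ -1458.1*I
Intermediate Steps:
d(F, x) = -1/F + 5/sqrt(2 + x) (d(F, x) = 5/(sqrt(2 + x)) - 1/F = 5/sqrt(2 + x) - 1/F = -1/F + 5/sqrt(2 + x))
((4 + 6*4)*(-4) - 123)*sqrt(d(2, -1) - 43) = ((4 + 6*4)*(-4) - 123)*sqrt((-1/2 + 5/sqrt(2 - 1)) - 43) = ((4 + 24)*(-4) - 123)*sqrt((-1*1/2 + 5/sqrt(1)) - 43) = (28*(-4) - 123)*sqrt((-1/2 + 5*1) - 43) = (-112 - 123)*sqrt((-1/2 + 5) - 43) = -235*sqrt(9/2 - 43) = -235*I*sqrt(154)/2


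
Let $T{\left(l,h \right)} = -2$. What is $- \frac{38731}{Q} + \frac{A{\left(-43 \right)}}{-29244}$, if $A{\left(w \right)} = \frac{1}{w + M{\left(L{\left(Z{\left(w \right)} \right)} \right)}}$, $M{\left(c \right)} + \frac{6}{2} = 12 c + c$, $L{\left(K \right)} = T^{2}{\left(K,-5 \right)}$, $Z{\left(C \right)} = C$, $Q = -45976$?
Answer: $\frac{30338617}{36013986} \approx 0.84241$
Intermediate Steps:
$L{\left(K \right)} = 4$ ($L{\left(K \right)} = \left(-2\right)^{2} = 4$)
$M{\left(c \right)} = -3 + 13 c$ ($M{\left(c \right)} = -3 + \left(12 c + c\right) = -3 + 13 c$)
$A{\left(w \right)} = \frac{1}{49 + w}$ ($A{\left(w \right)} = \frac{1}{w + \left(-3 + 13 \cdot 4\right)} = \frac{1}{w + \left(-3 + 52\right)} = \frac{1}{w + 49} = \frac{1}{49 + w}$)
$- \frac{38731}{Q} + \frac{A{\left(-43 \right)}}{-29244} = - \frac{38731}{-45976} + \frac{1}{\left(49 - 43\right) \left(-29244\right)} = \left(-38731\right) \left(- \frac{1}{45976}\right) + \frac{1}{6} \left(- \frac{1}{29244}\right) = \frac{5533}{6568} + \frac{1}{6} \left(- \frac{1}{29244}\right) = \frac{5533}{6568} - \frac{1}{175464} = \frac{30338617}{36013986}$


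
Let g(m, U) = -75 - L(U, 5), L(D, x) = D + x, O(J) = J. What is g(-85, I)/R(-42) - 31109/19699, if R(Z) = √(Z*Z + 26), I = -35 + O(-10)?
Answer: -31109/19699 - 7*√1790/358 ≈ -2.4065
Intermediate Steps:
I = -45 (I = -35 - 10 = -45)
R(Z) = √(26 + Z²) (R(Z) = √(Z² + 26) = √(26 + Z²))
g(m, U) = -80 - U (g(m, U) = -75 - (U + 5) = -75 - (5 + U) = -75 + (-5 - U) = -80 - U)
g(-85, I)/R(-42) - 31109/19699 = (-80 - 1*(-45))/(√(26 + (-42)²)) - 31109/19699 = (-80 + 45)/(√(26 + 1764)) - 31109*1/19699 = -35*√1790/1790 - 31109/19699 = -7*√1790/358 - 31109/19699 = -31109/19699 - 7*√1790/358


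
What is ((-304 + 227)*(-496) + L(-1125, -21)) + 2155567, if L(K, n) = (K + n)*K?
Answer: 3483009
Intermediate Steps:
L(K, n) = K*(K + n)
((-304 + 227)*(-496) + L(-1125, -21)) + 2155567 = ((-304 + 227)*(-496) - 1125*(-1125 - 21)) + 2155567 = (-77*(-496) - 1125*(-1146)) + 2155567 = (38192 + 1289250) + 2155567 = 1327442 + 2155567 = 3483009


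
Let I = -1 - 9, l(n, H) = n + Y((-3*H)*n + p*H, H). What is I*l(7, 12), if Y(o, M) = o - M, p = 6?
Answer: 1850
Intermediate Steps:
l(n, H) = n + 5*H - 3*H*n (l(n, H) = n + (((-3*H)*n + 6*H) - H) = n + ((-3*H*n + 6*H) - H) = n + ((6*H - 3*H*n) - H) = n + (5*H - 3*H*n) = n + 5*H - 3*H*n)
I = -10
I*l(7, 12) = -10*(7 - 1*12 - 3*12*(-2 + 7)) = -10*(7 - 12 - 3*12*5) = -10*(7 - 12 - 180) = -10*(-185) = 1850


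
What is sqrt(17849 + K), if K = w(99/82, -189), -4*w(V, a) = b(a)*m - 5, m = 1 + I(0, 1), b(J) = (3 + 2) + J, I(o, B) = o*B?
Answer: sqrt(71585)/2 ≈ 133.78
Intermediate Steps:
I(o, B) = B*o
b(J) = 5 + J
m = 1 (m = 1 + 1*0 = 1 + 0 = 1)
w(V, a) = -a/4 (w(V, a) = -((5 + a)*1 - 5)/4 = -((5 + a) - 5)/4 = -a/4)
K = 189/4 (K = -1/4*(-189) = 189/4 ≈ 47.250)
sqrt(17849 + K) = sqrt(17849 + 189/4) = sqrt(71585/4) = sqrt(71585)/2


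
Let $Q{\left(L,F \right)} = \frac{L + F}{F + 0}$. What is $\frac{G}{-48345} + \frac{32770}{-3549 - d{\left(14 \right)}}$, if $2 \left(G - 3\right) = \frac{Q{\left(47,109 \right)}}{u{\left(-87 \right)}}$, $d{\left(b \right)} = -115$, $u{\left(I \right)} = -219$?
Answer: $- \frac{1260608366078}{132099512061} \approx -9.5429$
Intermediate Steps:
$Q{\left(L,F \right)} = \frac{F + L}{F}$
$G = \frac{23845}{7957}$ ($G = 3 + \frac{\frac{109 + 47}{109} \frac{1}{-219}}{2} = 3 + \frac{\frac{1}{109} \cdot 156 \left(- \frac{1}{219}\right)}{2} = 3 + \frac{\frac{156}{109} \left(- \frac{1}{219}\right)}{2} = 3 + \frac{1}{2} \left(- \frac{52}{7957}\right) = 3 - \frac{26}{7957} = \frac{23845}{7957} \approx 2.9967$)
$\frac{G}{-48345} + \frac{32770}{-3549 - d{\left(14 \right)}} = \frac{23845}{7957 \left(-48345\right)} + \frac{32770}{-3549 - -115} = \frac{23845}{7957} \left(- \frac{1}{48345}\right) + \frac{32770}{-3549 + 115} = - \frac{4769}{76936233} + \frac{32770}{-3434} = - \frac{4769}{76936233} + 32770 \left(- \frac{1}{3434}\right) = - \frac{4769}{76936233} - \frac{16385}{1717} = - \frac{1260608366078}{132099512061}$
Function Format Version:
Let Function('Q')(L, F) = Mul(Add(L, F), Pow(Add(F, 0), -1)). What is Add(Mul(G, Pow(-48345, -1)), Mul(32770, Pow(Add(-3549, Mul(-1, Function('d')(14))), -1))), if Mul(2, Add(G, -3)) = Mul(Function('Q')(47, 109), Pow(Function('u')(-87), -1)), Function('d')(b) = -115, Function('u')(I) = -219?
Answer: Rational(-1260608366078, 132099512061) ≈ -9.5429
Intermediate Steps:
Function('Q')(L, F) = Mul(Pow(F, -1), Add(F, L)) (Function('Q')(L, F) = Mul(Add(F, L), Pow(F, -1)) = Mul(Pow(F, -1), Add(F, L)))
G = Rational(23845, 7957) (G = Add(3, Mul(Rational(1, 2), Mul(Mul(Pow(109, -1), Add(109, 47)), Pow(-219, -1)))) = Add(3, Mul(Rational(1, 2), Mul(Mul(Rational(1, 109), 156), Rational(-1, 219)))) = Add(3, Mul(Rational(1, 2), Mul(Rational(156, 109), Rational(-1, 219)))) = Add(3, Mul(Rational(1, 2), Rational(-52, 7957))) = Add(3, Rational(-26, 7957)) = Rational(23845, 7957) ≈ 2.9967)
Add(Mul(G, Pow(-48345, -1)), Mul(32770, Pow(Add(-3549, Mul(-1, Function('d')(14))), -1))) = Add(Mul(Rational(23845, 7957), Pow(-48345, -1)), Mul(32770, Pow(Add(-3549, Mul(-1, -115)), -1))) = Add(Mul(Rational(23845, 7957), Rational(-1, 48345)), Mul(32770, Pow(Add(-3549, 115), -1))) = Add(Rational(-4769, 76936233), Mul(32770, Pow(-3434, -1))) = Add(Rational(-4769, 76936233), Mul(32770, Rational(-1, 3434))) = Add(Rational(-4769, 76936233), Rational(-16385, 1717)) = Rational(-1260608366078, 132099512061)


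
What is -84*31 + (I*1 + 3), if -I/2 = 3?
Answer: -2607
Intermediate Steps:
I = -6 (I = -2*3 = -6)
-84*31 + (I*1 + 3) = -84*31 + (-6*1 + 3) = -2604 + (-6 + 3) = -2604 - 3 = -2607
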